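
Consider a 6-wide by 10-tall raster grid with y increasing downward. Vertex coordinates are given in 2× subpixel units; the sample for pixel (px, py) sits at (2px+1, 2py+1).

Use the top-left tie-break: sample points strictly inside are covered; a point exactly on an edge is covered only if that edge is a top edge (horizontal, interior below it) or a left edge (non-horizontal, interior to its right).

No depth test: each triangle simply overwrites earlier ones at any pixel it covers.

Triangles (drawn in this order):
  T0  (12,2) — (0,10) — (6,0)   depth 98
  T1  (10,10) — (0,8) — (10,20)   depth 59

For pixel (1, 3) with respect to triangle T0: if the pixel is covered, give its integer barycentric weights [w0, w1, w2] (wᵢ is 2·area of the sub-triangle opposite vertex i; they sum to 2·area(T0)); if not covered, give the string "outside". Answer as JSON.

T0:
  2·area = 72
  edge (12, 2)→(0, 10): d=(-12,8) right/bottom  bias=-1
  edge (0, 10)→(6, 0): d=(6,-10) top-left  bias=+0
  edge (6, 0)→(12, 2): d=(6,2) right/bottom  bias=-1
    (3,0)@(7, 1): e=[52,16,4] → X
    (4,0)@(9, 1): e=[36,36,0] → .  [on edge]
    (2,1)@(5, 3): e=[44,8,20] → X
    (4,1)@(9, 3): e=[12,48,12] → X
    (5,1)@(11, 3): e=[-4,68,8] → .
    (1,2)@(3, 5): e=[36,0,36] → X  [on edge]
    (4,2)@(9, 5): e=[-12,60,24] → .
    (1,3)@(3, 7): e=[12,12,48] → X
    (2,3)@(5, 7): e=[-4,32,44] → .
    (3,3)@(7, 7): e=[-20,52,40] → .
    (0,4)@(1, 9): e=[4,4,64] → X
    (1,4)@(3, 9): e=[-12,24,60] → .
  covered (9 px):
    . . . X . .
    . . X X X .
    . X X X . .
    . X . . . .
    X . . . . .
    . . . . . .
    . . . . . .
    . . . . . .
    . . . . . .
    . . . . . .
T1:
  2·area = 100  (B↔C swapped to make it positive)
  edge (10, 10)→(10, 20): d=(0,10) right/bottom  bias=-1
  edge (10, 20)→(0, 8): d=(-10,-12) top-left  bias=+0
  edge (0, 8)→(10, 10): d=(10,2) right/bottom  bias=-1
    (0,4)@(1, 9): e=[90,2,8] → X
    (1,4)@(3, 9): e=[70,26,4] → X
    (2,4)@(5, 9): e=[50,50,0] → .  [on edge]
    (0,5)@(1, 11): e=[90,-18,28] → .
    (1,5)@(3, 11): e=[70,6,24] → X
    (2,5)@(5, 11): e=[50,30,20] → X
    (3,5)@(7, 11): e=[30,54,16] → X
    (4,5)@(9, 11): e=[10,78,12] → X
    (5,5)@(11, 11): e=[-10,102,8] → .
    (1,6)@(3, 13): e=[70,-14,44] → .
    (2,6)@(5, 13): e=[50,10,40] → X
    (5,6)@(11, 13): e=[-10,82,28] → .
  covered (12 px):
    . . . . . .
    . . . . . .
    . . . . . .
    . . . . . .
    X X . . . .
    . X X X X .
    . . X X X .
    . . . X X .
    . . . . X .
    . . . . . .

Final: [12,48,12]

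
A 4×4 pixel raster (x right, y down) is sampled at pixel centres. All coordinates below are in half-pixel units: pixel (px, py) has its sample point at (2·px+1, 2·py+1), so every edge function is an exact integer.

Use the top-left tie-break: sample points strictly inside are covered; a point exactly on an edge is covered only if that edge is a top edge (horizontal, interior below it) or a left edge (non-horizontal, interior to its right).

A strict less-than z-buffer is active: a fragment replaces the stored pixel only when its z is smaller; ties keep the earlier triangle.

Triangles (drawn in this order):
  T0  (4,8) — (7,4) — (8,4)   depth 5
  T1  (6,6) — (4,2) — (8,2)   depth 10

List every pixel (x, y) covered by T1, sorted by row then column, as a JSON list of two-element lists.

T0:
  2·area = 4
  edge (4, 8)→(7, 4): d=(3,-4) top-left  bias=+0
  edge (7, 4)→(8, 4): d=(1,0) top-left  bias=+0
  edge (8, 4)→(4, 8): d=(-4,4) right/bottom  bias=-1
    (3,2)@(7, 5): e=[3,1,0] → ·  [on edge]
    (2,3)@(5, 7): e=[1,3,0] → ·  [on edge]
  covered (0 px):
    · · · ·
    · · · ·
    · · · ·
    · · · ·
T1:
  2·area = 16
  edge (6, 6)→(4, 2): d=(-2,-4) top-left  bias=+0
  edge (4, 2)→(8, 2): d=(4,0) top-left  bias=+0
  edge (8, 2)→(6, 6): d=(-2,4) right/bottom  bias=-1
    (2,1)@(5, 3): e=[2,4,10] → #
    (3,1)@(7, 3): e=[10,4,2] → #
    (2,2)@(5, 5): e=[-2,12,6] → ·
    (3,2)@(7, 5): e=[6,12,-2] → ·
  covered (2 px):
    · · · ·
    · · # #
    · · · ·
    · · · ·

Result: [[2,1],[3,1]]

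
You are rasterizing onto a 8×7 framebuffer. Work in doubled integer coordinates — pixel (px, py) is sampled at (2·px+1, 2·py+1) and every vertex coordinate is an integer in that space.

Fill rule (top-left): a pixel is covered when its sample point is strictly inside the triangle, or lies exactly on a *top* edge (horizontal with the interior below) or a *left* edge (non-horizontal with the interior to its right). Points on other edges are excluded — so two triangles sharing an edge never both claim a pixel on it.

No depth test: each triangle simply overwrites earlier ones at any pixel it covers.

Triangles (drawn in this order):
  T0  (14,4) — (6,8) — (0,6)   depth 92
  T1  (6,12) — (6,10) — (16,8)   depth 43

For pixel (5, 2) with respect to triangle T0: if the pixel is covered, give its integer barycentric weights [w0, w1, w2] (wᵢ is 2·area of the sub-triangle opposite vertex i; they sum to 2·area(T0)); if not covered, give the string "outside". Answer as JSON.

T0:
  2·area = 40
  edge (14, 4)→(6, 8): d=(-8,4) right/bottom  bias=-1
  edge (6, 8)→(0, 6): d=(-6,-2) top-left  bias=+0
  edge (0, 6)→(14, 4): d=(14,-2) top-left  bias=+0
    (3,2)@(7, 5): e=[20,20,0] → █  [on edge]
    (4,2)@(9, 5): e=[12,24,4] → █
    (5,2)@(11, 5): e=[4,28,8] → █
    (6,2)@(13, 5): e=[-4,32,12] → ·
    (1,3)@(3, 7): e=[20,0,20] → █  [on edge]
    (2,3)@(5, 7): e=[12,4,24] → █
    (4,3)@(9, 7): e=[-4,12,32] → ·
    (5,3)@(11, 7): e=[-12,16,36] → ·
    (1,4)@(3, 9): e=[4,-12,48] → ·
    (2,4)@(5, 9): e=[-4,-8,52] → ·
    (3,4)@(7, 9): e=[-12,-4,56] → ·
    (4,4)@(9, 9): e=[-20,0,60] → ·  [on edge]
    (7,5)@(15, 11): e=[-60,0,100] → ·  [on edge]
  covered (6 px):
    · · · · · · · ·
    · · · · · · · ·
    · · · █ █ █ · ·
    · █ █ █ · · · ·
    · · · · · · · ·
    · · · · · · · ·
    · · · · · · · ·
T1:
  2·area = 20
  edge (6, 12)→(6, 10): d=(0,-2) top-left  bias=+0
  edge (6, 10)→(16, 8): d=(10,-2) top-left  bias=+0
  edge (16, 8)→(6, 12): d=(-10,4) right/bottom  bias=-1
    (5,4)@(11, 9): e=[10,0,10] → █  [on edge]
    (6,4)@(13, 9): e=[14,4,2] → █
    (7,4)@(15, 9): e=[18,8,-6] → ·
    (0,5)@(1, 11): e=[-10,0,30] → ·  [on edge]
    (3,5)@(7, 11): e=[2,12,6] → █
    (4,5)@(9, 11): e=[6,16,-2] → ·
    (5,5)@(11, 11): e=[10,20,-10] → ·
    (6,5)@(13, 11): e=[14,24,-18] → ·
    (3,6)@(7, 13): e=[2,32,-14] → ·
  covered (3 px):
    · · · · · · · ·
    · · · · · · · ·
    · · · · · · · ·
    · · · · · · · ·
    · · · · · █ █ ·
    · · · █ · · · ·
    · · · · · · · ·

Final: [28,8,4]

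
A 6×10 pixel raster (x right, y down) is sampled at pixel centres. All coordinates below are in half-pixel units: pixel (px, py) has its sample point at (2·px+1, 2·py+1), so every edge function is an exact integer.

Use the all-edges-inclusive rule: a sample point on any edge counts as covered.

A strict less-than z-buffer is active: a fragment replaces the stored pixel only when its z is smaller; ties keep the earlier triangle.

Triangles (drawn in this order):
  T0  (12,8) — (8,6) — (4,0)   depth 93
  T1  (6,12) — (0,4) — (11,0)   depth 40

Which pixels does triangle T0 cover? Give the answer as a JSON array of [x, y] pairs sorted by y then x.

T0:
  2·area = 16
  edge (12, 8)→(8, 6): d=(-4,-2) inclusive
  edge (8, 6)→(4, 0): d=(-4,-6) inclusive
  edge (4, 0)→(12, 8): d=(8,8) inclusive
    (2,0)@(5, 1): e=[14,2,0] → █  [on edge]
    (3,0)@(7, 1): e=[18,14,-16] → ·
    (2,1)@(5, 3): e=[6,-6,16] → ·
    (3,1)@(7, 3): e=[10,6,0] → █  [on edge]
    (4,1)@(9, 3): e=[14,18,-16] → ·
    (3,2)@(7, 5): e=[2,-2,16] → ·
    (4,2)@(9, 5): e=[6,10,0] → █  [on edge]
    (5,2)@(11, 5): e=[10,22,-16] → ·
    (4,3)@(9, 7): e=[-2,2,16] → ·
    (5,3)@(11, 7): e=[2,14,0] → █  [on edge]
    (5,4)@(11, 9): e=[-6,6,16] → ·
  covered (4 px):
    · · █ · · ·
    · · · █ · ·
    · · · · █ ·
    · · · · · █
    · · · · · ·
    · · · · · ·
    · · · · · ·
    · · · · · ·
    · · · · · ·
    · · · · · ·
T1:
  2·area = 112
  edge (6, 12)→(0, 4): d=(-6,-8) inclusive
  edge (0, 4)→(11, 0): d=(11,-4) inclusive
  edge (11, 0)→(6, 12): d=(-5,12) inclusive
    (4,0)@(9, 1): e=[90,3,19] → █
    (5,0)@(11, 1): e=[106,11,-5] → ·
    (1,1)@(3, 3): e=[30,1,81] → █
    (2,1)@(5, 3): e=[46,9,57] → █
    (3,1)@(7, 3): e=[62,17,33] → █
    (5,1)@(11, 3): e=[94,33,-15] → ·
    (0,2)@(1, 5): e=[2,15,95] → █
    (4,2)@(9, 5): e=[66,47,-1] → ·
    (0,3)@(1, 7): e=[-10,37,85] → ·
    (1,3)@(3, 7): e=[6,45,61] → █
    (4,3)@(9, 7): e=[54,69,-11] → ·
    (1,4)@(3, 9): e=[-6,67,51] → ·
  covered (14 px):
    · · · · █ ·
    · █ █ █ █ ·
    █ █ █ █ · ·
    · █ █ █ · ·
    · · █ █ · ·
    · · · · · ·
    · · · · · ·
    · · · · · ·
    · · · · · ·
    · · · · · ·

Result: [[2,0],[3,1],[4,2],[5,3]]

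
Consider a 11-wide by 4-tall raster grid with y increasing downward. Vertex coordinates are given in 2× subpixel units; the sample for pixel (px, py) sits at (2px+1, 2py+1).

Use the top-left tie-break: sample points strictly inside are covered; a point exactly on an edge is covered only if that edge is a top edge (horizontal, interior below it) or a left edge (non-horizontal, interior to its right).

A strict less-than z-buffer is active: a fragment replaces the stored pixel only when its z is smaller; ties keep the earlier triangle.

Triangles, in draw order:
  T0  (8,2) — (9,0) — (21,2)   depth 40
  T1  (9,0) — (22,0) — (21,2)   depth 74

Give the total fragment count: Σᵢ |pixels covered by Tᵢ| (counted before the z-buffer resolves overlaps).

T0:
  2·area = 26
  edge (8, 2)→(9, 0): d=(1,-2) top-left  bias=+0
  edge (9, 0)→(21, 2): d=(12,2) right/bottom  bias=-1
  edge (21, 2)→(8, 2): d=(-13,0) right/bottom  bias=-1
    (4,0)@(9, 1): e=[1,12,13] → X
    (5,0)@(11, 1): e=[5,8,13] → X
    (6,0)@(13, 1): e=[9,4,13] → X
    (7,0)@(15, 1): e=[13,0,13] → .  [on edge]
    (4,1)@(9, 3): e=[3,36,-13] → .
    (5,1)@(11, 3): e=[7,32,-13] → .
    (6,1)@(13, 3): e=[11,28,-13] → .
  covered (3 px):
    . . . . X X X . . . .
    . . . . . . . . . . .
    . . . . . . . . . . .
    . . . . . . . . . . .
T1:
  2·area = 26
  edge (9, 0)→(22, 0): d=(13,0) top-left  bias=+0
  edge (22, 0)→(21, 2): d=(-1,2) right/bottom  bias=-1
  edge (21, 2)→(9, 0): d=(-12,-2) top-left  bias=+0
    (7,0)@(15, 1): e=[13,13,0] → X  [on edge]
    (8,0)@(17, 1): e=[13,9,4] → X
    (9,0)@(19, 1): e=[13,5,8] → X
    (10,0)@(21, 1): e=[13,1,12] → X
    (7,1)@(15, 3): e=[39,11,-24] → .
    (8,1)@(17, 3): e=[39,7,-20] → .
    (9,1)@(19, 3): e=[39,3,-16] → .
    (10,1)@(21, 3): e=[39,-1,-12] → .
  covered (4 px):
    . . . . . . . X X X X
    . . . . . . . . . . .
    . . . . . . . . . . .
    . . . . . . . . . . .

Result: 7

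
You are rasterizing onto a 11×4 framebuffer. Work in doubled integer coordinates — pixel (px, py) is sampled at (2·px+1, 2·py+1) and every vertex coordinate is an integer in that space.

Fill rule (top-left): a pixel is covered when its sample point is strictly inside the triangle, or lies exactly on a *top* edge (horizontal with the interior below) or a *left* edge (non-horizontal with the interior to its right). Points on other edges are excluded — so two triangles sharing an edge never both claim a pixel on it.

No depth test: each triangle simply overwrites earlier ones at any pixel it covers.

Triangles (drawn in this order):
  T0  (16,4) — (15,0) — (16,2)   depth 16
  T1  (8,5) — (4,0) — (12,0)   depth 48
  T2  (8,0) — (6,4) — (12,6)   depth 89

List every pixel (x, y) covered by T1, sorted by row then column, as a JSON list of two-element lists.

T0:
  2·area = 2
  edge (16, 4)→(15, 0): d=(-1,-4) top-left  bias=+0
  edge (15, 0)→(16, 2): d=(1,2) right/bottom  bias=-1
  edge (16, 2)→(16, 4): d=(0,2) right/bottom  bias=-1
  covered (0 px):
    · · · · · · · · · · ·
    · · · · · · · · · · ·
    · · · · · · · · · · ·
    · · · · · · · · · · ·
T1:
  2·area = 40
  edge (8, 5)→(4, 0): d=(-4,-5) top-left  bias=+0
  edge (4, 0)→(12, 0): d=(8,0) top-left  bias=+0
  edge (12, 0)→(8, 5): d=(-4,5) right/bottom  bias=-1
    (2,0)@(5, 1): e=[1,8,31] → █
    (3,0)@(7, 1): e=[11,8,21] → █
    (4,0)@(9, 1): e=[21,8,11] → █
    (5,0)@(11, 1): e=[31,8,1] → █
    (6,0)@(13, 1): e=[41,8,-9] → ·
    (2,1)@(5, 3): e=[-7,24,23] → ·
    (3,1)@(7, 3): e=[3,24,13] → █
    (5,1)@(11, 3): e=[23,24,-7] → ·
    (3,2)@(7, 5): e=[-5,40,5] → ·
    (4,2)@(9, 5): e=[5,40,-5] → ·
  covered (6 px):
    · · █ █ █ █ · · · · ·
    · · · █ █ · · · · · ·
    · · · · · · · · · · ·
    · · · · · · · · · · ·
T2:
  2·area = 28  (B↔C swapped to make it positive)
  edge (8, 0)→(12, 6): d=(4,6) right/bottom  bias=-1
  edge (12, 6)→(6, 4): d=(-6,-2) top-left  bias=+0
  edge (6, 4)→(8, 0): d=(2,-4) top-left  bias=+0
    (1,1)@(3, 3): e=[42,0,-14] → ·  [on edge]
    (3,1)@(7, 3): e=[18,8,2] → █
    (4,1)@(9, 3): e=[6,12,10] → █
    (5,1)@(11, 3): e=[-6,16,18] → ·
    (3,2)@(7, 5): e=[26,-4,6] → ·
    (4,2)@(9, 5): e=[14,0,14] → █  [on edge]
    (5,2)@(11, 5): e=[2,4,22] → █
    (6,2)@(13, 5): e=[-10,8,30] → ·
    (4,3)@(9, 7): e=[22,-12,18] → ·
    (5,3)@(11, 7): e=[10,-8,26] → ·
    (7,3)@(15, 7): e=[-14,0,42] → ·  [on edge]
  covered (4 px):
    · · · · · · · · · · ·
    · · · █ █ · · · · · ·
    · · · · █ █ · · · · ·
    · · · · · · · · · · ·

Final: [[2,0],[3,0],[4,0],[5,0],[3,1],[4,1]]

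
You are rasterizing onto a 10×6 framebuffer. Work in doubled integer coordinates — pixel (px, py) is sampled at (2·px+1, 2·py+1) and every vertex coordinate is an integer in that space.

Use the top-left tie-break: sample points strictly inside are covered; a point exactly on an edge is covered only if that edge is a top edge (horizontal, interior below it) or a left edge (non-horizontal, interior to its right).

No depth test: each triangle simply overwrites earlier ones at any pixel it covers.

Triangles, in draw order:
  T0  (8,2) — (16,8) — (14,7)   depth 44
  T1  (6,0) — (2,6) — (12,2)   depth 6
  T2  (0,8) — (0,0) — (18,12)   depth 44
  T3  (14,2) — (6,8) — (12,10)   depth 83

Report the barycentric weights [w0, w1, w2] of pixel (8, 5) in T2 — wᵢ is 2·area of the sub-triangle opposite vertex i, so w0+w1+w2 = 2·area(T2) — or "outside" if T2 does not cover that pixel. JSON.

T0:
  2·area = 4
  edge (8, 2)→(16, 8): d=(8,6) right/bottom  bias=-1
  edge (16, 8)→(14, 7): d=(-2,-1) top-left  bias=+0
  edge (14, 7)→(8, 2): d=(-6,-5) top-left  bias=+0
  covered (0 px):
    · · · · · · · · · ·
    · · · · · · · · · ·
    · · · · · · · · · ·
    · · · · · · · · · ·
    · · · · · · · · · ·
    · · · · · · · · · ·
T1:
  2·area = 44  (B↔C swapped to make it positive)
  edge (6, 0)→(12, 2): d=(6,2) right/bottom  bias=-1
  edge (12, 2)→(2, 6): d=(-10,4) right/bottom  bias=-1
  edge (2, 6)→(6, 0): d=(4,-6) top-left  bias=+0
    (3,0)@(7, 1): e=[4,30,10] → █
    (4,0)@(9, 1): e=[0,22,22] → ·  [on edge]
    (2,1)@(5, 3): e=[20,18,6] → █
    (4,1)@(9, 3): e=[12,2,30] → █
    (5,1)@(11, 3): e=[8,-6,42] → ·
    (7,1)@(15, 3): e=[0,-22,66] → ·  [on edge]
    (1,2)@(3, 5): e=[36,6,2] → █
    (2,2)@(5, 5): e=[32,-2,14] → ·
    (3,2)@(7, 5): e=[28,-10,26] → ·
    (4,2)@(9, 5): e=[24,-18,38] → ·
    (1,3)@(3, 7): e=[48,-14,10] → ·
  covered (5 px):
    · · · █ · · · · · ·
    · · █ █ █ · · · · ·
    · █ · · · · · · · ·
    · · · · · · · · · ·
    · · · · · · · · · ·
    · · · · · · · · · ·
T2:
  2·area = 144
  edge (0, 8)→(0, 0): d=(0,-8) top-left  bias=+0
  edge (0, 0)→(18, 12): d=(18,12) right/bottom  bias=-1
  edge (18, 12)→(0, 8): d=(-18,-4) top-left  bias=+0
    (0,0)@(1, 1): e=[8,6,130] → █
    (1,0)@(3, 1): e=[24,-18,138] → ·
    (0,1)@(1, 3): e=[8,42,94] → █
    (1,1)@(3, 3): e=[24,18,102] → █
    (2,1)@(5, 3): e=[40,-6,110] → ·
    (0,2)@(1, 5): e=[8,78,58] → █
    (2,2)@(5, 5): e=[40,30,74] → █
    (3,2)@(7, 5): e=[56,6,82] → █
    (4,2)@(9, 5): e=[72,-18,90] → ·
    (0,3)@(1, 7): e=[8,114,22] → █
    (4,3)@(9, 7): e=[72,18,54] → █
    (5,3)@(11, 7): e=[88,-6,62] → ·
  covered (18 px):
    █ · · · · · · · · ·
    █ █ · · · · · · · ·
    █ █ █ █ · · · · · ·
    █ █ █ █ █ · · · · ·
    · · █ █ █ █ █ · · ·
    · · · · · · · █ · ·
T3:
  2·area = 52  (B↔C swapped to make it positive)
  edge (14, 2)→(12, 10): d=(-2,8) right/bottom  bias=-1
  edge (12, 10)→(6, 8): d=(-6,-2) top-left  bias=+0
  edge (6, 8)→(14, 2): d=(8,-6) top-left  bias=+0
    (6,1)@(13, 3): e=[6,44,2] → █
    (7,1)@(15, 3): e=[-10,48,14] → ·
    (5,2)@(11, 5): e=[18,28,6] → █
    (7,2)@(15, 5): e=[-14,36,30] → ·
    (1,3)@(3, 7): e=[78,0,-26] → ·  [on edge]
    (4,3)@(9, 7): e=[30,12,10] → █
    (6,3)@(13, 7): e=[-2,20,34] → ·
    (4,4)@(9, 9): e=[26,0,26] → █  [on edge]
    (6,4)@(13, 9): e=[-6,8,50] → ·
    (4,5)@(9, 11): e=[22,-12,42] → ·
    (5,5)@(11, 11): e=[6,-8,54] → ·
    (7,5)@(15, 11): e=[-26,0,78] → ·  [on edge]
  covered (7 px):
    · · · · · · · · · ·
    · · · · · · █ · · ·
    · · · · · █ █ · · ·
    · · · · █ █ · · · ·
    · · · · █ █ · · · ·
    · · · · · · · · · ·

Answer: "outside"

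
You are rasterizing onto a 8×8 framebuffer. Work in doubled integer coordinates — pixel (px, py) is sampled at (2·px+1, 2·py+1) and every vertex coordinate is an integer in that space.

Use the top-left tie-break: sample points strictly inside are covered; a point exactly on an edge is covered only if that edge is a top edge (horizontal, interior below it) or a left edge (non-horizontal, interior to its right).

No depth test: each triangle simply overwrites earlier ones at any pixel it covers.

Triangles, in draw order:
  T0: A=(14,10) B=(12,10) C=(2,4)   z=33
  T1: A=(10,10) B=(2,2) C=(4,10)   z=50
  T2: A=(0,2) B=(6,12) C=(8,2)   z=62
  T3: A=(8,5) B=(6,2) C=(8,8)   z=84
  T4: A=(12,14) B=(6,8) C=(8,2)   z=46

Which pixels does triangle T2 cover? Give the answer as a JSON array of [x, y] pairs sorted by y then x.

T0:
  2·area = 12
  edge (14, 10)→(12, 10): d=(-2,0) right/bottom  bias=-1
  edge (12, 10)→(2, 4): d=(-10,-6) top-left  bias=+0
  edge (2, 4)→(14, 10): d=(12,6) right/bottom  bias=-1
    (3,3)@(7, 7): e=[6,0,6] → X  [on edge]
    (4,3)@(9, 7): e=[6,12,-6] → .
    (3,4)@(7, 9): e=[2,-20,30] → .
    (5,4)@(11, 9): e=[2,4,6] → X
    (6,4)@(13, 9): e=[2,16,-6] → .
    (5,5)@(11, 11): e=[-2,-16,30] → .
  covered (2 px):
    . . . . . . . .
    . . . . . . . .
    . . . . . . . .
    . . . X . . . .
    . . . . . X . .
    . . . . . . . .
    . . . . . . . .
    . . . . . . . .
T1:
  2·area = 48  (B↔C swapped to make it positive)
  edge (10, 10)→(4, 10): d=(-6,0) right/bottom  bias=-1
  edge (4, 10)→(2, 2): d=(-2,-8) top-left  bias=+0
  edge (2, 2)→(10, 10): d=(8,8) right/bottom  bias=-1
    (0,0)@(1, 1): e=[54,-6,0] → .  [on edge]
    (1,1)@(3, 3): e=[42,6,0] → .  [on edge]
    (1,2)@(3, 5): e=[30,2,16] → X
    (2,2)@(5, 5): e=[30,18,0] → .  [on edge]
    (1,3)@(3, 7): e=[18,-2,32] → .
    (2,3)@(5, 7): e=[18,14,16] → X
    (3,3)@(7, 7): e=[18,30,0] → .  [on edge]
    (2,4)@(5, 9): e=[6,10,32] → X
    (3,4)@(7, 9): e=[6,26,16] → X
    (4,4)@(9, 9): e=[6,42,0] → .  [on edge]
    (2,5)@(5, 11): e=[-6,6,48] → .
    (3,5)@(7, 11): e=[-6,22,32] → .
    (5,5)@(11, 11): e=[-6,54,0] → .  [on edge]
    (6,6)@(13, 13): e=[-18,66,0] → .  [on edge]
    (7,7)@(15, 15): e=[-30,78,0] → .  [on edge]
  covered (4 px):
    . . . . . . . .
    . . . . . . . .
    . X . . . . . .
    . . X . . . . .
    . . X X . . . .
    . . . . . . . .
    . . . . . . . .
    . . . . . . . .
T2:
  2·area = 80  (B↔C swapped to make it positive)
  edge (0, 2)→(8, 2): d=(8,0) top-left  bias=+0
  edge (8, 2)→(6, 12): d=(-2,10) right/bottom  bias=-1
  edge (6, 12)→(0, 2): d=(-6,-10) top-left  bias=+0
    (0,1)@(1, 3): e=[8,68,4] → X
    (1,1)@(3, 3): e=[8,48,24] → X
    (2,1)@(5, 3): e=[8,28,44] → X
    (3,1)@(7, 3): e=[8,8,64] → X
    (4,1)@(9, 3): e=[8,-12,84] → .
    (0,2)@(1, 5): e=[24,64,-8] → .
    (1,2)@(3, 5): e=[24,44,12] → X
    (4,2)@(9, 5): e=[24,-16,72] → .
    (1,3)@(3, 7): e=[40,40,0] → X  [on edge]
    (3,3)@(7, 7): e=[40,0,40] → .  [on edge]
    (1,4)@(3, 9): e=[56,36,-12] → .
    (2,4)@(5, 9): e=[56,16,8] → X
  covered (10 px):
    . . . . . . . .
    X X X X . . . .
    . X X X . . . .
    . X X . . . . .
    . . X . . . . .
    . . . . . . . .
    . . . . . . . .
    . . . . . . . .
T3:
  2·area = 6  (B↔C swapped to make it positive)
  edge (8, 5)→(8, 8): d=(0,3) right/bottom  bias=-1
  edge (8, 8)→(6, 2): d=(-2,-6) top-left  bias=+0
  edge (6, 2)→(8, 5): d=(2,3) right/bottom  bias=-1
    (3,2)@(7, 5): e=[3,0,3] → X  [on edge]
    (4,2)@(9, 5): e=[-3,12,-3] → .
    (3,3)@(7, 7): e=[3,-4,7] → .
    (4,5)@(9, 11): e=[-3,0,9] → .  [on edge]
  covered (1 px):
    . . . . . . . .
    . . . . . . . .
    . . . X . . . .
    . . . . . . . .
    . . . . . . . .
    . . . . . . . .
    . . . . . . . .
    . . . . . . . .
T4:
  2·area = 48
  edge (12, 14)→(6, 8): d=(-6,-6) top-left  bias=+0
  edge (6, 8)→(8, 2): d=(2,-6) top-left  bias=+0
  edge (8, 2)→(12, 14): d=(4,12) right/bottom  bias=-1
    (0,1)@(1, 3): e=[0,-40,88] → .  [on edge]
    (1,2)@(3, 5): e=[0,-24,72] → .  [on edge]
    (3,2)@(7, 5): e=[24,0,24] → X  [on edge]
    (4,2)@(9, 5): e=[36,12,0] → .  [on edge]
    (2,3)@(5, 7): e=[0,-8,56] → .  [on edge]
    (3,3)@(7, 7): e=[12,4,32] → X
    (4,3)@(9, 7): e=[24,16,8] → X
    (5,3)@(11, 7): e=[36,28,-16] → .
    (3,4)@(7, 9): e=[0,8,40] → X  [on edge]
    (5,4)@(11, 9): e=[24,32,-8] → .
    (2,5)@(5, 11): e=[-24,0,72] → .  [on edge]
    (3,5)@(7, 11): e=[-12,12,48] → .
    (4,5)@(9, 11): e=[0,24,24] → X  [on edge]
    (5,5)@(11, 11): e=[12,36,0] → .  [on edge]
    (5,6)@(11, 13): e=[0,40,8] → X  [on edge]
    (6,7)@(13, 15): e=[0,56,-8] → .  [on edge]
  covered (7 px):
    . . . . . . . .
    . . . . . . . .
    . . . X . . . .
    . . . X X . . .
    . . . X X . . .
    . . . . X . . .
    . . . . . X . .
    . . . . . . . .

Answer: [[0,1],[1,1],[2,1],[3,1],[1,2],[2,2],[3,2],[1,3],[2,3],[2,4]]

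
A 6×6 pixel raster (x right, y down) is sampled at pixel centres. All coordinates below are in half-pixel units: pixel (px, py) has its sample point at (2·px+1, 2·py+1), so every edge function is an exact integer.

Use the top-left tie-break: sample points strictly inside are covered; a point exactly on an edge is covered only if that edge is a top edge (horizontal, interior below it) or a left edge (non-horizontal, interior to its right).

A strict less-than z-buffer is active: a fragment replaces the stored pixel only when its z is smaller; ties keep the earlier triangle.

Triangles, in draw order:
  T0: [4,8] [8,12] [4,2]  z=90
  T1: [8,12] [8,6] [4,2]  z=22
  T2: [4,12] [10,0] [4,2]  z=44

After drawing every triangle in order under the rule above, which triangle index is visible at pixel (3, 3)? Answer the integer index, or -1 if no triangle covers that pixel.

T0:
  2·area = 24  (B↔C swapped to make it positive)
  edge (4, 8)→(4, 2): d=(0,-6) top-left  bias=+0
  edge (4, 2)→(8, 12): d=(4,10) right/bottom  bias=-1
  edge (8, 12)→(4, 8): d=(-4,-4) top-left  bias=+0
    (0,2)@(1, 5): e=[-18,42,0] → .  [on edge]
    (2,2)@(5, 5): e=[6,2,16] → X
    (3,2)@(7, 5): e=[18,-18,24] → .
    (1,3)@(3, 7): e=[-6,30,0] → .  [on edge]
    (2,3)@(5, 7): e=[6,10,8] → X
    (3,3)@(7, 7): e=[18,-10,16] → .
    (2,4)@(5, 9): e=[6,18,0] → X  [on edge]
    (3,4)@(7, 9): e=[18,-2,8] → .
    (2,5)@(5, 11): e=[6,26,-8] → .
    (3,5)@(7, 11): e=[18,6,0] → X  [on edge]
    (4,5)@(9, 11): e=[30,-14,8] → .
  covered (4 px):
    . . . . . .
    . . . . . .
    . . X . . .
    . . X . . .
    . . X . . .
    . . . X . .
T1:
  2·area = 24  (B↔C swapped to make it positive)
  edge (8, 12)→(4, 2): d=(-4,-10) top-left  bias=+0
  edge (4, 2)→(8, 6): d=(4,4) right/bottom  bias=-1
  edge (8, 6)→(8, 12): d=(0,6) right/bottom  bias=-1
    (1,0)@(3, 1): e=[-6,0,30] → .  [on edge]
    (2,1)@(5, 3): e=[6,0,18] → .  [on edge]
    (3,2)@(7, 5): e=[18,0,6] → .  [on edge]
    (3,3)@(7, 7): e=[10,8,6] → X
    (4,3)@(9, 7): e=[30,0,-6] → .  [on edge]
    (3,4)@(7, 9): e=[2,16,6] → X
    (4,4)@(9, 9): e=[22,8,-6] → .
    (5,4)@(11, 9): e=[42,0,-18] → .  [on edge]
    (3,5)@(7, 11): e=[-6,24,6] → .
  covered (2 px):
    . . . . . .
    . . . . . .
    . . . . . .
    . . . X . .
    . . . X . .
    . . . . . .
T2:
  2·area = 60  (B↔C swapped to make it positive)
  edge (4, 12)→(4, 2): d=(0,-10) top-left  bias=+0
  edge (4, 2)→(10, 0): d=(6,-2) top-left  bias=+0
  edge (10, 0)→(4, 12): d=(-6,12) right/bottom  bias=-1
    (3,0)@(7, 1): e=[30,0,30] → X  [on edge]
    (4,0)@(9, 1): e=[50,4,6] → X
    (5,0)@(11, 1): e=[70,8,-18] → .
    (0,1)@(1, 3): e=[-30,0,90] → .  [on edge]
    (2,1)@(5, 3): e=[10,8,42] → X
    (4,1)@(9, 3): e=[50,16,-6] → .
    (2,2)@(5, 5): e=[10,20,30] → X
    (4,2)@(9, 5): e=[50,28,-18] → .
    (2,3)@(5, 7): e=[10,32,18] → X
    (3,3)@(7, 7): e=[30,36,-6] → .
    (2,4)@(5, 9): e=[10,44,6] → X
    (3,4)@(7, 9): e=[30,48,-18] → .
  covered (8 px):
    . . . X X .
    . . X X . .
    . . X X . .
    . . X . . .
    . . X . . .
    . . . . . .

Z-buffer (winner per pixel, '.' = empty):
  . . . 2 2 .
  . . 2 2 . .
  . . 2 2 . .
  . . 2 1 . .
  . . 2 1 . .
  . . . 0 . .

Answer: 1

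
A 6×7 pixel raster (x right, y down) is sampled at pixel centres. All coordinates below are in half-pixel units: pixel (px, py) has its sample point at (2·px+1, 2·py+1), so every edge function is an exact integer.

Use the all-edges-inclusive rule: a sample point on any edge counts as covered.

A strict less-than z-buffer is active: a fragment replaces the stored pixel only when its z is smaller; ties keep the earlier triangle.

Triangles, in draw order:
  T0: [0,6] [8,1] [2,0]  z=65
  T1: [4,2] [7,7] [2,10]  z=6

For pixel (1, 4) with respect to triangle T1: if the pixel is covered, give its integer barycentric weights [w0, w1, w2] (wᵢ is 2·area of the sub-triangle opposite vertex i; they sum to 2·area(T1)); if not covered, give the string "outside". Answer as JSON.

T0:
  2·area = 38  (B↔C swapped to make it positive)
  edge (0, 6)→(2, 0): d=(2,-6) inclusive
  edge (2, 0)→(8, 1): d=(6,1) inclusive
  edge (8, 1)→(0, 6): d=(-8,5) inclusive
    (1,0)@(3, 1): e=[8,5,25] → █
    (2,0)@(5, 1): e=[20,3,15] → █
    (3,0)@(7, 1): e=[32,1,5] → █
    (4,0)@(9, 1): e=[44,-1,-5] → ·
    (0,1)@(1, 3): e=[0,19,19] → █  [on edge]
    (2,1)@(5, 3): e=[24,15,-1] → ·
    (3,1)@(7, 3): e=[36,13,-11] → ·
    (0,2)@(1, 5): e=[4,31,3] → █
    (1,2)@(3, 5): e=[16,29,-7] → ·
    (0,3)@(1, 7): e=[8,43,-13] → ·
  covered (6 px):
    · █ █ █ · ·
    █ █ · · · ·
    █ · · · · ·
    · · · · · ·
    · · · · · ·
    · · · · · ·
    · · · · · ·
T1:
  2·area = 34
  edge (4, 2)→(7, 7): d=(3,5) inclusive
  edge (7, 7)→(2, 10): d=(-5,3) inclusive
  edge (2, 10)→(4, 2): d=(2,-8) inclusive
    (2,2)@(5, 5): e=[4,16,14] → █
    (3,2)@(7, 5): e=[-6,10,30] → ·
    (1,3)@(3, 7): e=[20,12,2] → █
    (3,3)@(7, 7): e=[0,0,34] → █  [on edge]
    (4,3)@(9, 7): e=[-10,-6,50] → ·
    (1,4)@(3, 9): e=[26,2,6] → █
    (2,4)@(5, 9): e=[16,-4,22] → ·
    (3,4)@(7, 9): e=[6,-10,38] → ·
    (1,5)@(3, 11): e=[32,-8,10] → ·
  covered (5 px):
    · · · · · ·
    · · · · · ·
    · · █ · · ·
    · █ █ █ · ·
    · █ · · · ·
    · · · · · ·
    · · · · · ·

Result: [2,6,26]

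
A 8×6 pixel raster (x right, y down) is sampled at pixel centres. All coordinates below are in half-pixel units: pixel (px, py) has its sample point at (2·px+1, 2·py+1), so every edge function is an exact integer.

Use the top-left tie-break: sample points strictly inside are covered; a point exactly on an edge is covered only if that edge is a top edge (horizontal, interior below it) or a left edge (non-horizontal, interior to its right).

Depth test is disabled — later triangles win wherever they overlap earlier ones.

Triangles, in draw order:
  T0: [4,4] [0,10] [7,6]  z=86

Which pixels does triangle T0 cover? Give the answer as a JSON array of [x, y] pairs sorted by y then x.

T0:
  2·area = 26  (B↔C swapped to make it positive)
  edge (4, 4)→(7, 6): d=(3,2) right/bottom  bias=-1
  edge (7, 6)→(0, 10): d=(-7,4) right/bottom  bias=-1
  edge (0, 10)→(4, 4): d=(4,-6) top-left  bias=+0
    (2,2)@(5, 5): e=[1,15,10] → #
    (3,2)@(7, 5): e=[-3,7,22] → ·
    (1,3)@(3, 7): e=[11,9,6] → #
    (3,3)@(7, 7): e=[3,-7,30] → ·
    (0,4)@(1, 9): e=[21,3,2] → #
    (1,4)@(3, 9): e=[17,-5,14] → ·
    (2,4)@(5, 9): e=[13,-13,26] → ·
    (0,5)@(1, 11): e=[27,-11,10] → ·
  covered (4 px):
    · · · · · · · ·
    · · · · · · · ·
    · · # · · · · ·
    · # # · · · · ·
    # · · · · · · ·
    · · · · · · · ·

Result: [[2,2],[1,3],[2,3],[0,4]]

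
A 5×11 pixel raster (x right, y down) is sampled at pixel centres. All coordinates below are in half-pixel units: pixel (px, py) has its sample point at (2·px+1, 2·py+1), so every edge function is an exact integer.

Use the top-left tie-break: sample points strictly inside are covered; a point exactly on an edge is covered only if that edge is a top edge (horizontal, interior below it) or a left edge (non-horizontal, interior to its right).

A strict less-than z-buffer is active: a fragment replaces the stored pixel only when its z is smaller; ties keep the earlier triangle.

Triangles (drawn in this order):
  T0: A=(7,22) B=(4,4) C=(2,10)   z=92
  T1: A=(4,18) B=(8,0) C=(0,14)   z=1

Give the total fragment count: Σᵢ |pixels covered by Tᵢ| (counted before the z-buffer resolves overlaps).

T0:
  2·area = 54  (B↔C swapped to make it positive)
  edge (7, 22)→(2, 10): d=(-5,-12) top-left  bias=+0
  edge (2, 10)→(4, 4): d=(2,-6) top-left  bias=+0
  edge (4, 4)→(7, 22): d=(3,18) right/bottom  bias=-1
    (2,0)@(5, 1): e=[81,0,-27] → ·  [on edge]
    (1,3)@(3, 7): e=[27,0,27] → █  [on edge]
    (2,3)@(5, 7): e=[51,12,-9] → ·
    (1,4)@(3, 9): e=[17,4,33] → █
    (2,4)@(5, 9): e=[41,16,-3] → ·
    (1,5)@(3, 11): e=[7,8,39] → █
    (2,5)@(5, 11): e=[31,20,3] → █
    (3,5)@(7, 11): e=[55,32,-33] → ·
    (0,6)@(1, 13): e=[-27,0,81] → ·  [on edge]
    (1,6)@(3, 13): e=[-3,12,45] → ·
    (2,6)@(5, 13): e=[21,24,9] → █
    (3,6)@(7, 13): e=[45,36,-27] → ·
  covered (7 px):
    · · · · ·
    · · · · ·
    · · · · ·
    · █ · · ·
    · █ · · ·
    · █ █ · ·
    · · █ · ·
    · · █ · ·
    · · █ · ·
    · · · · ·
    · · · · ·
T1:
  2·area = 88  (B↔C swapped to make it positive)
  edge (4, 18)→(0, 14): d=(-4,-4) top-left  bias=+0
  edge (0, 14)→(8, 0): d=(8,-14) top-left  bias=+0
  edge (8, 0)→(4, 18): d=(-4,18) right/bottom  bias=-1
    (3,1)@(7, 3): e=[72,10,6] → █
    (4,1)@(9, 3): e=[80,38,-30] → ·
    (3,2)@(7, 5): e=[64,26,-2] → ·
    (2,3)@(5, 7): e=[48,14,26] → █
    (3,3)@(7, 7): e=[56,42,-10] → ·
    (1,4)@(3, 9): e=[32,2,54] → █
    (3,4)@(7, 9): e=[48,58,-18] → ·
    (1,5)@(3, 11): e=[24,18,46] → █
    (3,5)@(7, 11): e=[40,74,-26] → ·
    (0,6)@(1, 13): e=[8,6,74] → █
    (3,6)@(7, 13): e=[32,90,-34] → ·
    (0,7)@(1, 15): e=[0,22,66] → █  [on edge]
    (1,8)@(3, 17): e=[0,66,22] → █  [on edge]
    (2,9)@(5, 19): e=[0,110,-22] → ·  [on edge]
    (3,10)@(7, 21): e=[0,154,-66] → ·  [on edge]
  covered (12 px):
    · · · · ·
    · · · █ ·
    · · · · ·
    · · █ · ·
    · █ █ · ·
    · █ █ · ·
    █ █ █ · ·
    █ █ · · ·
    · █ · · ·
    · · · · ·
    · · · · ·

Answer: 19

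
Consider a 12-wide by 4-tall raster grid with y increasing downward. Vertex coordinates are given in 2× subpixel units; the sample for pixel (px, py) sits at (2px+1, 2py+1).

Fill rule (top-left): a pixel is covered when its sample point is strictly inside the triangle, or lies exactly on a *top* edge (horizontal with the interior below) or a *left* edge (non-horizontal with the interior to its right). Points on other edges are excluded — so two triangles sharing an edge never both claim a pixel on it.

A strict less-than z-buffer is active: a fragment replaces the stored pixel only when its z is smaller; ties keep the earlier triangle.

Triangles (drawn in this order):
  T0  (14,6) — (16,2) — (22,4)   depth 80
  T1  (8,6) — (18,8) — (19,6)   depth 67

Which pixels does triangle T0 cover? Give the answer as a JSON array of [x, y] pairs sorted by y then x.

T0:
  2·area = 28
  edge (14, 6)→(16, 2): d=(2,-4) top-left  bias=+0
  edge (16, 2)→(22, 4): d=(6,2) right/bottom  bias=-1
  edge (22, 4)→(14, 6): d=(-8,2) right/bottom  bias=-1
    (6,0)@(13, 1): e=[-14,0,42] → .  [on edge]
    (8,1)@(17, 3): e=[6,4,18] → X
    (9,1)@(19, 3): e=[14,0,14] → .  [on edge]
    (7,2)@(15, 5): e=[2,20,6] → X
    (9,2)@(19, 5): e=[18,12,-2] → .
    (7,3)@(15, 7): e=[6,32,-10] → .
    (8,3)@(17, 7): e=[14,28,-14] → .
  covered (3 px):
    . . . . . . . . . . . .
    . . . . . . . . X . . .
    . . . . . . . X X . . .
    . . . . . . . . . . . .
T1:
  2·area = 22  (B↔C swapped to make it positive)
  edge (8, 6)→(19, 6): d=(11,0) top-left  bias=+0
  edge (19, 6)→(18, 8): d=(-1,2) right/bottom  bias=-1
  edge (18, 8)→(8, 6): d=(-10,-2) top-left  bias=+0
    (1,2)@(3, 5): e=[-11,33,0] → .  [on edge]
    (6,3)@(13, 7): e=[11,11,0] → X  [on edge]
    (7,3)@(15, 7): e=[11,7,4] → X
    (8,3)@(17, 7): e=[11,3,8] → X
    (9,3)@(19, 7): e=[11,-1,12] → .
  covered (3 px):
    . . . . . . . . . . . .
    . . . . . . . . . . . .
    . . . . . . . . . . . .
    . . . . . . X X X . . .

Answer: [[8,1],[7,2],[8,2]]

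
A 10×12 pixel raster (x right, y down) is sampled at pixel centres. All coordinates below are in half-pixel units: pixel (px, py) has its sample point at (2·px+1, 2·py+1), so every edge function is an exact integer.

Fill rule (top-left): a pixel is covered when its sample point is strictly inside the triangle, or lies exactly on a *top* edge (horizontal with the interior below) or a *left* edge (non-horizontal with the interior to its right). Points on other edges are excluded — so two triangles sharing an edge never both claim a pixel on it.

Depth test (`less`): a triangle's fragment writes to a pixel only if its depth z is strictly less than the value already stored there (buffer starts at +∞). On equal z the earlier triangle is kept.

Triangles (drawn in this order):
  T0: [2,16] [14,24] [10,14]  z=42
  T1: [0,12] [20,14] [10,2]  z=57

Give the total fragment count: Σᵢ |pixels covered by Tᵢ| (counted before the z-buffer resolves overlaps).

T0:
  2·area = 88  (B↔C swapped to make it positive)
  edge (2, 16)→(10, 14): d=(8,-2) top-left  bias=+0
  edge (10, 14)→(14, 24): d=(4,10) right/bottom  bias=-1
  edge (14, 24)→(2, 16): d=(-12,-8) top-left  bias=+0
    (3,7)@(7, 15): e=[2,34,52] → X
    (4,7)@(9, 15): e=[6,14,68] → X
    (5,7)@(11, 15): e=[10,-6,84] → .
    (2,8)@(5, 17): e=[14,62,12] → X
    (5,8)@(11, 17): e=[26,2,60] → X
    (6,8)@(13, 17): e=[30,-18,76] → .
    (2,9)@(5, 19): e=[30,70,-12] → .
    (3,9)@(7, 19): e=[34,50,4] → X
    (6,9)@(13, 19): e=[46,-10,52] → .
    (3,10)@(7, 21): e=[50,58,-20] → .
    (4,10)@(9, 21): e=[54,38,-4] → .
    (5,10)@(11, 21): e=[58,18,12] → X
  covered (11 px):
    . . . . . . . . . .
    . . . . . . . . . .
    . . . . . . . . . .
    . . . . . . . . . .
    . . . . . . . . . .
    . . . . . . . . . .
    . . . . . . . . . .
    . . . X X . . . . .
    . . X X X X . . . .
    . . . X X X . . . .
    . . . . . X . . . .
    . . . . . . X . . .
T1:
  2·area = 220  (B↔C swapped to make it positive)
  edge (0, 12)→(10, 2): d=(10,-10) top-left  bias=+0
  edge (10, 2)→(20, 14): d=(10,12) right/bottom  bias=-1
  edge (20, 14)→(0, 12): d=(-20,-2) top-left  bias=+0
    (5,0)@(11, 1): e=[0,-22,242] → .  [on edge]
    (4,1)@(9, 3): e=[0,22,198] → X  [on edge]
    (5,1)@(11, 3): e=[20,-2,202] → .
    (3,2)@(7, 5): e=[0,66,154] → X  [on edge]
    (5,2)@(11, 5): e=[40,18,162] → X
    (6,2)@(13, 5): e=[60,-6,166] → .
    (2,3)@(5, 7): e=[0,110,110] → X  [on edge]
    (6,3)@(13, 7): e=[80,14,126] → X
    (7,3)@(15, 7): e=[100,-10,130] → .
    (1,4)@(3, 9): e=[0,154,66] → X  [on edge]
    (7,4)@(15, 9): e=[120,10,90] → X
    (8,4)@(17, 9): e=[140,-14,94] → .
    (0,5)@(1, 11): e=[0,198,22] → X  [on edge]
  covered (30 px):
    . . . . . . . . . .
    . . . . X . . . . .
    . . . X X X . . . .
    . . X X X X X . . .
    . X X X X X X X . .
    X X X X X X X X X .
    . . . . . X X X X X
    . . . . . . . . . .
    . . . . . . . . . .
    . . . . . . . . . .
    . . . . . . . . . .
    . . . . . . . . . .

Final: 41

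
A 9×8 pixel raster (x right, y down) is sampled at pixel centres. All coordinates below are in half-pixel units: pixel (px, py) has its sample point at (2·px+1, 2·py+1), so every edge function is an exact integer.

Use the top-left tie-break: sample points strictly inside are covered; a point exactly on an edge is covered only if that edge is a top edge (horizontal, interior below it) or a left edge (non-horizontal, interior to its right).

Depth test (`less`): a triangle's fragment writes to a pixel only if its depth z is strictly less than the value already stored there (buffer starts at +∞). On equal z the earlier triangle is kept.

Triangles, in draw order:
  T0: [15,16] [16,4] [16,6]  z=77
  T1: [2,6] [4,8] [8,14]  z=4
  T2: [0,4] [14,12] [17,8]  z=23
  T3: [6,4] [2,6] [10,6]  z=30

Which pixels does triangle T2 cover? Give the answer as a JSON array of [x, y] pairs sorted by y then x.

T0:
  2·area = 2
  edge (15, 16)→(16, 4): d=(1,-12) top-left  bias=+0
  edge (16, 4)→(16, 6): d=(0,2) right/bottom  bias=-1
  edge (16, 6)→(15, 16): d=(-1,10) right/bottom  bias=-1
  covered (0 px):
    . . . . . . . . .
    . . . . . . . . .
    . . . . . . . . .
    . . . . . . . . .
    . . . . . . . . .
    . . . . . . . . .
    . . . . . . . . .
    . . . . . . . . .
T1:
  2·area = 4
  edge (2, 6)→(4, 8): d=(2,2) right/bottom  bias=-1
  edge (4, 8)→(8, 14): d=(4,6) right/bottom  bias=-1
  edge (8, 14)→(2, 6): d=(-6,-8) top-left  bias=+0
    (0,2)@(1, 5): e=[0,6,-2] → .  [on edge]
    (1,3)@(3, 7): e=[0,2,2] → .  [on edge]
    (2,4)@(5, 9): e=[0,-2,6] → .  [on edge]
    (3,5)@(7, 11): e=[0,-6,10] → .  [on edge]
    (4,6)@(9, 13): e=[0,-10,14] → .  [on edge]
    (5,7)@(11, 15): e=[0,-14,18] → .  [on edge]
  covered (0 px):
    . . . . . . . . .
    . . . . . . . . .
    . . . . . . . . .
    . . . . . . . . .
    . . . . . . . . .
    . . . . . . . . .
    . . . . . . . . .
    . . . . . . . . .
T2:
  2·area = 80  (B↔C swapped to make it positive)
  edge (0, 4)→(17, 8): d=(17,4) right/bottom  bias=-1
  edge (17, 8)→(14, 12): d=(-3,4) right/bottom  bias=-1
  edge (14, 12)→(0, 4): d=(-14,-8) top-left  bias=+0
    (1,2)@(3, 5): e=[5,65,10] → X
    (2,2)@(5, 5): e=[-3,57,26] → .
    (1,3)@(3, 7): e=[39,59,-18] → .
    (3,3)@(7, 7): e=[23,43,14] → X
    (4,3)@(9, 7): e=[15,35,30] → X
    (5,3)@(11, 7): e=[7,27,46] → X
    (6,3)@(13, 7): e=[-1,19,62] → .
    (3,4)@(7, 9): e=[57,37,-14] → .
    (4,4)@(9, 9): e=[49,29,2] → X
    (6,4)@(13, 9): e=[33,13,34] → X
    (7,4)@(15, 9): e=[25,5,50] → X
    (8,4)@(17, 9): e=[17,-3,66] → .
  covered (9 px):
    . . . . . . . . .
    . . . . . . . . .
    . X . . . . . . .
    . . . X X X . . .
    . . . . X X X X .
    . . . . . . X . .
    . . . . . . . . .
    . . . . . . . . .
T3:
  2·area = 16  (B↔C swapped to make it positive)
  edge (6, 4)→(10, 6): d=(4,2) right/bottom  bias=-1
  edge (10, 6)→(2, 6): d=(-8,0) right/bottom  bias=-1
  edge (2, 6)→(6, 4): d=(4,-2) top-left  bias=+0
    (2,2)@(5, 5): e=[6,8,2] → X
    (3,2)@(7, 5): e=[2,8,6] → X
    (4,2)@(9, 5): e=[-2,8,10] → .
    (2,3)@(5, 7): e=[14,-8,10] → .
    (3,3)@(7, 7): e=[10,-8,14] → .
  covered (2 px):
    . . . . . . . . .
    . . . . . . . . .
    . . X X . . . . .
    . . . . . . . . .
    . . . . . . . . .
    . . . . . . . . .
    . . . . . . . . .
    . . . . . . . . .

Answer: [[1,2],[3,3],[4,3],[5,3],[4,4],[5,4],[6,4],[7,4],[6,5]]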